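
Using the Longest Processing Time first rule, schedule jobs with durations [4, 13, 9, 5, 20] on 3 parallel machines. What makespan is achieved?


Sort jobs in decreasing order (LPT): [20, 13, 9, 5, 4]
Assign each job to the least loaded machine:
  Machine 1: jobs [20], load = 20
  Machine 2: jobs [13, 4], load = 17
  Machine 3: jobs [9, 5], load = 14
Makespan = max load = 20

20


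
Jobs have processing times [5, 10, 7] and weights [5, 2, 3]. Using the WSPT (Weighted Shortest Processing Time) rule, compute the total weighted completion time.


Compute p/w ratios and sort ascending (WSPT): [(5, 5), (7, 3), (10, 2)]
Compute weighted completion times:
  Job (p=5,w=5): C=5, w*C=5*5=25
  Job (p=7,w=3): C=12, w*C=3*12=36
  Job (p=10,w=2): C=22, w*C=2*22=44
Total weighted completion time = 105

105


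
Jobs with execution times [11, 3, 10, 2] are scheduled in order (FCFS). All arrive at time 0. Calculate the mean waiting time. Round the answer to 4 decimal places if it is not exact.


FCFS order (as given): [11, 3, 10, 2]
Waiting times:
  Job 1: wait = 0
  Job 2: wait = 11
  Job 3: wait = 14
  Job 4: wait = 24
Sum of waiting times = 49
Average waiting time = 49/4 = 12.25

12.25


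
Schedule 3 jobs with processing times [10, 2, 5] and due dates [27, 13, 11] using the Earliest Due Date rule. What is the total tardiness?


Sort by due date (EDD order): [(5, 11), (2, 13), (10, 27)]
Compute completion times and tardiness:
  Job 1: p=5, d=11, C=5, tardiness=max(0,5-11)=0
  Job 2: p=2, d=13, C=7, tardiness=max(0,7-13)=0
  Job 3: p=10, d=27, C=17, tardiness=max(0,17-27)=0
Total tardiness = 0

0


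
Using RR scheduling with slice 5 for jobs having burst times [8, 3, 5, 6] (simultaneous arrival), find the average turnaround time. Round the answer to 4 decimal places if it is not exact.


Time quantum = 5
Execution trace:
  J1 runs 5 units, time = 5
  J2 runs 3 units, time = 8
  J3 runs 5 units, time = 13
  J4 runs 5 units, time = 18
  J1 runs 3 units, time = 21
  J4 runs 1 units, time = 22
Finish times: [21, 8, 13, 22]
Average turnaround = 64/4 = 16.0

16.0


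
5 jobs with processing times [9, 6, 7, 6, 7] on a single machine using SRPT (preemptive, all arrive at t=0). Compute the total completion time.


Since all jobs arrive at t=0, SRPT equals SPT ordering.
SPT order: [6, 6, 7, 7, 9]
Completion times:
  Job 1: p=6, C=6
  Job 2: p=6, C=12
  Job 3: p=7, C=19
  Job 4: p=7, C=26
  Job 5: p=9, C=35
Total completion time = 6 + 12 + 19 + 26 + 35 = 98

98


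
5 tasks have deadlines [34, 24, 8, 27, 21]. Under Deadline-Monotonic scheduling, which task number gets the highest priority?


Sort tasks by relative deadline (ascending):
  Task 3: deadline = 8
  Task 5: deadline = 21
  Task 2: deadline = 24
  Task 4: deadline = 27
  Task 1: deadline = 34
Priority order (highest first): [3, 5, 2, 4, 1]
Highest priority task = 3

3


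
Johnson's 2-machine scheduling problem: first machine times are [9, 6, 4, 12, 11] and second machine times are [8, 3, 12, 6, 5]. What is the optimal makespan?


Apply Johnson's rule:
  Group 1 (a <= b): [(3, 4, 12)]
  Group 2 (a > b): [(1, 9, 8), (4, 12, 6), (5, 11, 5), (2, 6, 3)]
Optimal job order: [3, 1, 4, 5, 2]
Schedule:
  Job 3: M1 done at 4, M2 done at 16
  Job 1: M1 done at 13, M2 done at 24
  Job 4: M1 done at 25, M2 done at 31
  Job 5: M1 done at 36, M2 done at 41
  Job 2: M1 done at 42, M2 done at 45
Makespan = 45

45


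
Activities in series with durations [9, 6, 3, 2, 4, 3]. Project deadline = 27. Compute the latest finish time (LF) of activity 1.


LF(activity 1) = deadline - sum of successor durations
Successors: activities 2 through 6 with durations [6, 3, 2, 4, 3]
Sum of successor durations = 18
LF = 27 - 18 = 9

9


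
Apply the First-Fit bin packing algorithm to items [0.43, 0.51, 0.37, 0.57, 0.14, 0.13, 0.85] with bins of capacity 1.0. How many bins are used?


Place items sequentially using First-Fit:
  Item 0.43 -> new Bin 1
  Item 0.51 -> Bin 1 (now 0.94)
  Item 0.37 -> new Bin 2
  Item 0.57 -> Bin 2 (now 0.94)
  Item 0.14 -> new Bin 3
  Item 0.13 -> Bin 3 (now 0.27)
  Item 0.85 -> new Bin 4
Total bins used = 4

4


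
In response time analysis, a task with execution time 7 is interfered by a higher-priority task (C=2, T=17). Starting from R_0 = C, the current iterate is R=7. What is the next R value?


R_next = C + ceil(R_prev / T_hp) * C_hp
ceil(7 / 17) = ceil(0.4118) = 1
Interference = 1 * 2 = 2
R_next = 7 + 2 = 9

9


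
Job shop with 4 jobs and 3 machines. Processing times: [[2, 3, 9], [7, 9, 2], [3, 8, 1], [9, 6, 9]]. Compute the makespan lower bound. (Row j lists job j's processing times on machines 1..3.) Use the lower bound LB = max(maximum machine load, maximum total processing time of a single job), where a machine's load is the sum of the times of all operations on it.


Machine loads:
  Machine 1: 2 + 7 + 3 + 9 = 21
  Machine 2: 3 + 9 + 8 + 6 = 26
  Machine 3: 9 + 2 + 1 + 9 = 21
Max machine load = 26
Job totals:
  Job 1: 14
  Job 2: 18
  Job 3: 12
  Job 4: 24
Max job total = 24
Lower bound = max(26, 24) = 26

26


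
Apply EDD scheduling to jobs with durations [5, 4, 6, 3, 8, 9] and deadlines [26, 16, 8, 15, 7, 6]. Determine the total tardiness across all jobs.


Sort by due date (EDD order): [(9, 6), (8, 7), (6, 8), (3, 15), (4, 16), (5, 26)]
Compute completion times and tardiness:
  Job 1: p=9, d=6, C=9, tardiness=max(0,9-6)=3
  Job 2: p=8, d=7, C=17, tardiness=max(0,17-7)=10
  Job 3: p=6, d=8, C=23, tardiness=max(0,23-8)=15
  Job 4: p=3, d=15, C=26, tardiness=max(0,26-15)=11
  Job 5: p=4, d=16, C=30, tardiness=max(0,30-16)=14
  Job 6: p=5, d=26, C=35, tardiness=max(0,35-26)=9
Total tardiness = 62

62


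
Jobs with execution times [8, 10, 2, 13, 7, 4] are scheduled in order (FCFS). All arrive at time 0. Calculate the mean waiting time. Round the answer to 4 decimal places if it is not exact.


FCFS order (as given): [8, 10, 2, 13, 7, 4]
Waiting times:
  Job 1: wait = 0
  Job 2: wait = 8
  Job 3: wait = 18
  Job 4: wait = 20
  Job 5: wait = 33
  Job 6: wait = 40
Sum of waiting times = 119
Average waiting time = 119/6 = 19.8333

19.8333


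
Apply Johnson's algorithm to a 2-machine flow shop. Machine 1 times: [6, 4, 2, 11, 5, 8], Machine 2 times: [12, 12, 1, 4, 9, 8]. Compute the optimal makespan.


Apply Johnson's rule:
  Group 1 (a <= b): [(2, 4, 12), (5, 5, 9), (1, 6, 12), (6, 8, 8)]
  Group 2 (a > b): [(4, 11, 4), (3, 2, 1)]
Optimal job order: [2, 5, 1, 6, 4, 3]
Schedule:
  Job 2: M1 done at 4, M2 done at 16
  Job 5: M1 done at 9, M2 done at 25
  Job 1: M1 done at 15, M2 done at 37
  Job 6: M1 done at 23, M2 done at 45
  Job 4: M1 done at 34, M2 done at 49
  Job 3: M1 done at 36, M2 done at 50
Makespan = 50

50


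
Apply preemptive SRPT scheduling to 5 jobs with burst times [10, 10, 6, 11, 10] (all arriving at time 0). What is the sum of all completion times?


Since all jobs arrive at t=0, SRPT equals SPT ordering.
SPT order: [6, 10, 10, 10, 11]
Completion times:
  Job 1: p=6, C=6
  Job 2: p=10, C=16
  Job 3: p=10, C=26
  Job 4: p=10, C=36
  Job 5: p=11, C=47
Total completion time = 6 + 16 + 26 + 36 + 47 = 131

131


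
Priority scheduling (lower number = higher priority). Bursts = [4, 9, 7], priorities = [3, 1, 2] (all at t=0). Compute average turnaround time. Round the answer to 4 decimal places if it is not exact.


Sort by priority (ascending = highest first):
Order: [(1, 9), (2, 7), (3, 4)]
Completion times:
  Priority 1, burst=9, C=9
  Priority 2, burst=7, C=16
  Priority 3, burst=4, C=20
Average turnaround = 45/3 = 15.0

15.0


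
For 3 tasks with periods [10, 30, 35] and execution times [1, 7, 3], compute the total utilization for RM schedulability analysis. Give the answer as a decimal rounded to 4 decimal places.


Compute individual utilizations (exact fractions):
  Task 1: C/T = 1/10 (approx. 0.1)
  Task 2: C/T = 7/30 (approx. 0.2333)
  Task 3: C/T = 3/35 (approx. 0.0857)
Total utilization U = 1/10 + 7/30 + 3/35 = 44/105
Rounded to 4 decimal places: U = 0.4190
RM (Liu & Layland) bound for 3 tasks = 0.779763; compare with U = 44/105 (approx. 0.419048)
U <= bound, so schedulable by RM sufficient condition.

0.4190


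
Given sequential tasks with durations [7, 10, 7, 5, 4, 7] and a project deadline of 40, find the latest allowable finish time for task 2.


LF(activity 2) = deadline - sum of successor durations
Successors: activities 3 through 6 with durations [7, 5, 4, 7]
Sum of successor durations = 23
LF = 40 - 23 = 17

17


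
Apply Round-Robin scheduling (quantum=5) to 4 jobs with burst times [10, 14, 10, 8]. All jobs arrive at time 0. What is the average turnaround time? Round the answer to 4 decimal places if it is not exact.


Time quantum = 5
Execution trace:
  J1 runs 5 units, time = 5
  J2 runs 5 units, time = 10
  J3 runs 5 units, time = 15
  J4 runs 5 units, time = 20
  J1 runs 5 units, time = 25
  J2 runs 5 units, time = 30
  J3 runs 5 units, time = 35
  J4 runs 3 units, time = 38
  J2 runs 4 units, time = 42
Finish times: [25, 42, 35, 38]
Average turnaround = 140/4 = 35.0

35.0


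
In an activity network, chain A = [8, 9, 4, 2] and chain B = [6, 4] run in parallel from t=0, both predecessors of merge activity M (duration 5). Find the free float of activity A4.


ES(A4) = sum of predecessors on chain A = 21
EF(A4) = ES + duration = 21 + 2 = 23
Successor of A4 is M. ES(M) = max(sum(A), sum(B)) = max(23, 10) = 23
Free float = ES(successor) - EF(current) = 23 - 23 = 0

0


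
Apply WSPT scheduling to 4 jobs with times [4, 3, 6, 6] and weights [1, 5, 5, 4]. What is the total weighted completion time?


Compute p/w ratios and sort ascending (WSPT): [(3, 5), (6, 5), (6, 4), (4, 1)]
Compute weighted completion times:
  Job (p=3,w=5): C=3, w*C=5*3=15
  Job (p=6,w=5): C=9, w*C=5*9=45
  Job (p=6,w=4): C=15, w*C=4*15=60
  Job (p=4,w=1): C=19, w*C=1*19=19
Total weighted completion time = 139

139


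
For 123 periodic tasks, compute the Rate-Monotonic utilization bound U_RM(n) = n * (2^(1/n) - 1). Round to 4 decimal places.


Compute 2^(1/123) = 1.0056512513
Subtract 1: 1.0056512513 - 1 = 0.0056512513
Multiply by n: 123 * 0.0056512513 = 0.6951039099
Round to 4 dp: 0.6951

0.6951


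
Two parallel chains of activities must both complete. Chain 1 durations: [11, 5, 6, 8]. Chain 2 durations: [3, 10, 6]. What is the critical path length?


Path A total = 11 + 5 + 6 + 8 = 30
Path B total = 3 + 10 + 6 = 19
Critical path = longest path = max(30, 19) = 30

30


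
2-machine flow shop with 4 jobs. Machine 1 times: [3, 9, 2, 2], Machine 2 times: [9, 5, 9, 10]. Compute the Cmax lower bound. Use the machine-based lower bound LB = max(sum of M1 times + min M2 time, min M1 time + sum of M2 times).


LB1 = sum(M1 times) + min(M2 times) = 16 + 5 = 21
LB2 = min(M1 times) + sum(M2 times) = 2 + 33 = 35
Lower bound = max(LB1, LB2) = max(21, 35) = 35

35


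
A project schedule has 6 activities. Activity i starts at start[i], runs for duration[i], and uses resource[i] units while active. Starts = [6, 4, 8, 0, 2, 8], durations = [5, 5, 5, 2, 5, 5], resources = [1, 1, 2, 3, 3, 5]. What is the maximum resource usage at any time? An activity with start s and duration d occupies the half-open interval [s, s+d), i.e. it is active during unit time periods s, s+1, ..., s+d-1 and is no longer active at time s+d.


Each activity i is active on [start_i, start_i + duration_i).
Compute total resource usage per time slot:
  t=0: active resources = [3], total = 3
  t=1: active resources = [3], total = 3
  t=2: active resources = [3], total = 3
  t=3: active resources = [3], total = 3
  t=4: active resources = [1, 3], total = 4
  t=5: active resources = [1, 3], total = 4
  t=6: active resources = [1, 1, 3], total = 5
  t=7: active resources = [1, 1], total = 2
  t=8: active resources = [1, 1, 2, 5], total = 9
  t=9: active resources = [1, 2, 5], total = 8
  t=10: active resources = [1, 2, 5], total = 8
  t=11: active resources = [2, 5], total = 7
  t=12: active resources = [2, 5], total = 7
Peak resource demand = 9

9


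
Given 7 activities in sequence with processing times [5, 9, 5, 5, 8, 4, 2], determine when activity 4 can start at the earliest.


Activity 4 starts after activities 1 through 3 complete.
Predecessor durations: [5, 9, 5]
ES = 5 + 9 + 5 = 19

19


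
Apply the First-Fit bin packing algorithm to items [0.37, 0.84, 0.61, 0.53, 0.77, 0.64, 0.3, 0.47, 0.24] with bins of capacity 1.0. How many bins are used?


Place items sequentially using First-Fit:
  Item 0.37 -> new Bin 1
  Item 0.84 -> new Bin 2
  Item 0.61 -> Bin 1 (now 0.98)
  Item 0.53 -> new Bin 3
  Item 0.77 -> new Bin 4
  Item 0.64 -> new Bin 5
  Item 0.3 -> Bin 3 (now 0.83)
  Item 0.47 -> new Bin 6
  Item 0.24 -> Bin 5 (now 0.88)
Total bins used = 6

6


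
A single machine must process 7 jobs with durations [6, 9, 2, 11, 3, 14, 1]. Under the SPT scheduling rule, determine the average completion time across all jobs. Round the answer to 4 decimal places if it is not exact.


Sort jobs by processing time (SPT order): [1, 2, 3, 6, 9, 11, 14]
Compute completion times sequentially:
  Job 1: processing = 1, completes at 1
  Job 2: processing = 2, completes at 3
  Job 3: processing = 3, completes at 6
  Job 4: processing = 6, completes at 12
  Job 5: processing = 9, completes at 21
  Job 6: processing = 11, completes at 32
  Job 7: processing = 14, completes at 46
Sum of completion times = 121
Average completion time = 121/7 = 17.2857

17.2857


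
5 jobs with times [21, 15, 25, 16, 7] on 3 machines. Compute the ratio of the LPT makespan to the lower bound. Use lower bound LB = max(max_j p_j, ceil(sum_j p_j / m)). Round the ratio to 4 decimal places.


LPT order: [25, 21, 16, 15, 7]
Machine loads after assignment: [25, 28, 31]
LPT makespan = 31
Lower bound = max(max_job, ceil(total/3)) = max(25, 28) = 28
Ratio = 31 / 28 = 1.1071

1.1071


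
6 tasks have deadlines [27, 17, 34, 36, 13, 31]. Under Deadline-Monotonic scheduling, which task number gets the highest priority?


Sort tasks by relative deadline (ascending):
  Task 5: deadline = 13
  Task 2: deadline = 17
  Task 1: deadline = 27
  Task 6: deadline = 31
  Task 3: deadline = 34
  Task 4: deadline = 36
Priority order (highest first): [5, 2, 1, 6, 3, 4]
Highest priority task = 5

5


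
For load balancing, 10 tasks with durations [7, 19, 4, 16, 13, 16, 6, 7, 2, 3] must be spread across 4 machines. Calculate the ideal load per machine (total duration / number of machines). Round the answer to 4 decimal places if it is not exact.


Total processing time = 7 + 19 + 4 + 16 + 13 + 16 + 6 + 7 + 2 + 3 = 93
Number of machines = 4
Ideal balanced load = 93 / 4 = 23.25

23.25


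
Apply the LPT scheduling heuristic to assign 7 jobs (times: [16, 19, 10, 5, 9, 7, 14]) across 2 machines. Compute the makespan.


Sort jobs in decreasing order (LPT): [19, 16, 14, 10, 9, 7, 5]
Assign each job to the least loaded machine:
  Machine 1: jobs [19, 10, 9], load = 38
  Machine 2: jobs [16, 14, 7, 5], load = 42
Makespan = max load = 42

42


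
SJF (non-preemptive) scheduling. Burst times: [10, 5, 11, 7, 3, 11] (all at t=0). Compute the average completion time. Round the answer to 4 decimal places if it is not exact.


SJF order (ascending): [3, 5, 7, 10, 11, 11]
Completion times:
  Job 1: burst=3, C=3
  Job 2: burst=5, C=8
  Job 3: burst=7, C=15
  Job 4: burst=10, C=25
  Job 5: burst=11, C=36
  Job 6: burst=11, C=47
Average completion = 134/6 = 22.3333

22.3333


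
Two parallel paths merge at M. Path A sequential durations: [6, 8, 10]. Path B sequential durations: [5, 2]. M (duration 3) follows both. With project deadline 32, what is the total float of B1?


Forward pass: ES(B1) = sum of predecessors on chain B = 0
EF = ES + duration = 0 + 5 = 5
Backward pass: LF(M) = deadline = 32; LS(M) = 32 - 3 = 29
LF(B1) = LS(M) - sum(successors on chain B) = 29 - 2 = 27
LS = LF - duration = 27 - 5 = 22
Total float = LS - ES = 22 - 0 = 22

22


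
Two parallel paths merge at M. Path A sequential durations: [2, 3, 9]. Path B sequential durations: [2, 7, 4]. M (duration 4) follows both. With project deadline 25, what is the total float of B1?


Forward pass: ES(B1) = sum of predecessors on chain B = 0
EF = ES + duration = 0 + 2 = 2
Backward pass: LF(M) = deadline = 25; LS(M) = 25 - 4 = 21
LF(B1) = LS(M) - sum(successors on chain B) = 21 - 11 = 10
LS = LF - duration = 10 - 2 = 8
Total float = LS - ES = 8 - 0 = 8

8


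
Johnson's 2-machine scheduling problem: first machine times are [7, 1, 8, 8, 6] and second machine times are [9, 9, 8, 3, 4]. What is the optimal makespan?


Apply Johnson's rule:
  Group 1 (a <= b): [(2, 1, 9), (1, 7, 9), (3, 8, 8)]
  Group 2 (a > b): [(5, 6, 4), (4, 8, 3)]
Optimal job order: [2, 1, 3, 5, 4]
Schedule:
  Job 2: M1 done at 1, M2 done at 10
  Job 1: M1 done at 8, M2 done at 19
  Job 3: M1 done at 16, M2 done at 27
  Job 5: M1 done at 22, M2 done at 31
  Job 4: M1 done at 30, M2 done at 34
Makespan = 34

34


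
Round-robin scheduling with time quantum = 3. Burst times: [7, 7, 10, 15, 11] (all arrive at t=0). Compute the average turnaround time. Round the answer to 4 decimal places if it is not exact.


Time quantum = 3
Execution trace:
  J1 runs 3 units, time = 3
  J2 runs 3 units, time = 6
  J3 runs 3 units, time = 9
  J4 runs 3 units, time = 12
  J5 runs 3 units, time = 15
  J1 runs 3 units, time = 18
  J2 runs 3 units, time = 21
  J3 runs 3 units, time = 24
  J4 runs 3 units, time = 27
  J5 runs 3 units, time = 30
  J1 runs 1 units, time = 31
  J2 runs 1 units, time = 32
  J3 runs 3 units, time = 35
  J4 runs 3 units, time = 38
  J5 runs 3 units, time = 41
  J3 runs 1 units, time = 42
  J4 runs 3 units, time = 45
  J5 runs 2 units, time = 47
  J4 runs 3 units, time = 50
Finish times: [31, 32, 42, 50, 47]
Average turnaround = 202/5 = 40.4

40.4


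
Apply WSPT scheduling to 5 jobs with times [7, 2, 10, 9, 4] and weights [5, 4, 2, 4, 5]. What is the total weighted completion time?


Compute p/w ratios and sort ascending (WSPT): [(2, 4), (4, 5), (7, 5), (9, 4), (10, 2)]
Compute weighted completion times:
  Job (p=2,w=4): C=2, w*C=4*2=8
  Job (p=4,w=5): C=6, w*C=5*6=30
  Job (p=7,w=5): C=13, w*C=5*13=65
  Job (p=9,w=4): C=22, w*C=4*22=88
  Job (p=10,w=2): C=32, w*C=2*32=64
Total weighted completion time = 255

255


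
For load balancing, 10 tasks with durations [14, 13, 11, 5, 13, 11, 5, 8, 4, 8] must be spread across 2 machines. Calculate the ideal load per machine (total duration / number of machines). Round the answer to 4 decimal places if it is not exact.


Total processing time = 14 + 13 + 11 + 5 + 13 + 11 + 5 + 8 + 4 + 8 = 92
Number of machines = 2
Ideal balanced load = 92 / 2 = 46.0

46.0


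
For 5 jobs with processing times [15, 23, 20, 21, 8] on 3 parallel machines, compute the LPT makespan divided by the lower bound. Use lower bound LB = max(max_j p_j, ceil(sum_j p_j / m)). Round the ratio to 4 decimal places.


LPT order: [23, 21, 20, 15, 8]
Machine loads after assignment: [23, 29, 35]
LPT makespan = 35
Lower bound = max(max_job, ceil(total/3)) = max(23, 29) = 29
Ratio = 35 / 29 = 1.2069

1.2069


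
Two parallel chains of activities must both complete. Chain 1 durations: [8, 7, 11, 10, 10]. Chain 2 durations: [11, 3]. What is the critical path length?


Path A total = 8 + 7 + 11 + 10 + 10 = 46
Path B total = 11 + 3 = 14
Critical path = longest path = max(46, 14) = 46

46


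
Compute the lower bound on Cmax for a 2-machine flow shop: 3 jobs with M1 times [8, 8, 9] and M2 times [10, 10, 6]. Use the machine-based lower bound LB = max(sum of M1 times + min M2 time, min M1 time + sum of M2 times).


LB1 = sum(M1 times) + min(M2 times) = 25 + 6 = 31
LB2 = min(M1 times) + sum(M2 times) = 8 + 26 = 34
Lower bound = max(LB1, LB2) = max(31, 34) = 34

34


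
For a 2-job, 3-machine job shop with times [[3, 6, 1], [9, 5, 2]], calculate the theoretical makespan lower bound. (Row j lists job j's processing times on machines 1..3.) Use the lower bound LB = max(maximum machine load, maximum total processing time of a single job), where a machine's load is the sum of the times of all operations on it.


Machine loads:
  Machine 1: 3 + 9 = 12
  Machine 2: 6 + 5 = 11
  Machine 3: 1 + 2 = 3
Max machine load = 12
Job totals:
  Job 1: 10
  Job 2: 16
Max job total = 16
Lower bound = max(12, 16) = 16

16


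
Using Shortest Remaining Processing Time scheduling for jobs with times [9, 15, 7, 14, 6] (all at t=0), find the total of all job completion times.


Since all jobs arrive at t=0, SRPT equals SPT ordering.
SPT order: [6, 7, 9, 14, 15]
Completion times:
  Job 1: p=6, C=6
  Job 2: p=7, C=13
  Job 3: p=9, C=22
  Job 4: p=14, C=36
  Job 5: p=15, C=51
Total completion time = 6 + 13 + 22 + 36 + 51 = 128

128


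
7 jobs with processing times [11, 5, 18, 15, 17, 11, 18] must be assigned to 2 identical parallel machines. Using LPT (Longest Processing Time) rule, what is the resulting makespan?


Sort jobs in decreasing order (LPT): [18, 18, 17, 15, 11, 11, 5]
Assign each job to the least loaded machine:
  Machine 1: jobs [18, 17, 11], load = 46
  Machine 2: jobs [18, 15, 11, 5], load = 49
Makespan = max load = 49

49


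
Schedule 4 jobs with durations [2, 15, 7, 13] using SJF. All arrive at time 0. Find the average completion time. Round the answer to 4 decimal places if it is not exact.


SJF order (ascending): [2, 7, 13, 15]
Completion times:
  Job 1: burst=2, C=2
  Job 2: burst=7, C=9
  Job 3: burst=13, C=22
  Job 4: burst=15, C=37
Average completion = 70/4 = 17.5

17.5


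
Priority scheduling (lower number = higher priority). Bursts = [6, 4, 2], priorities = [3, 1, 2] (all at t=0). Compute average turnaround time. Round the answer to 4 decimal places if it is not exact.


Sort by priority (ascending = highest first):
Order: [(1, 4), (2, 2), (3, 6)]
Completion times:
  Priority 1, burst=4, C=4
  Priority 2, burst=2, C=6
  Priority 3, burst=6, C=12
Average turnaround = 22/3 = 7.3333

7.3333


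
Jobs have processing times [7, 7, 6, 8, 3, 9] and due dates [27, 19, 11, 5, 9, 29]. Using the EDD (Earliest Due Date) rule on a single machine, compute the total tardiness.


Sort by due date (EDD order): [(8, 5), (3, 9), (6, 11), (7, 19), (7, 27), (9, 29)]
Compute completion times and tardiness:
  Job 1: p=8, d=5, C=8, tardiness=max(0,8-5)=3
  Job 2: p=3, d=9, C=11, tardiness=max(0,11-9)=2
  Job 3: p=6, d=11, C=17, tardiness=max(0,17-11)=6
  Job 4: p=7, d=19, C=24, tardiness=max(0,24-19)=5
  Job 5: p=7, d=27, C=31, tardiness=max(0,31-27)=4
  Job 6: p=9, d=29, C=40, tardiness=max(0,40-29)=11
Total tardiness = 31

31


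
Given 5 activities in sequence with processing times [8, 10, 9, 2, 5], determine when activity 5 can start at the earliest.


Activity 5 starts after activities 1 through 4 complete.
Predecessor durations: [8, 10, 9, 2]
ES = 8 + 10 + 9 + 2 = 29

29


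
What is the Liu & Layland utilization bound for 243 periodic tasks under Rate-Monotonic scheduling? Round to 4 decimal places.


Compute 2^(1/243) = 1.0028565297
Subtract 1: 1.0028565297 - 1 = 0.0028565297
Multiply by n: 243 * 0.0028565297 = 0.6941367171
Round to 4 dp: 0.6941

0.6941


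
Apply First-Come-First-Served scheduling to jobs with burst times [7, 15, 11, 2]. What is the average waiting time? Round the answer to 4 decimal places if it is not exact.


FCFS order (as given): [7, 15, 11, 2]
Waiting times:
  Job 1: wait = 0
  Job 2: wait = 7
  Job 3: wait = 22
  Job 4: wait = 33
Sum of waiting times = 62
Average waiting time = 62/4 = 15.5

15.5


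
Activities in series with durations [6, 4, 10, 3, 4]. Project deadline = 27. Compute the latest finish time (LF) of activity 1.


LF(activity 1) = deadline - sum of successor durations
Successors: activities 2 through 5 with durations [4, 10, 3, 4]
Sum of successor durations = 21
LF = 27 - 21 = 6

6


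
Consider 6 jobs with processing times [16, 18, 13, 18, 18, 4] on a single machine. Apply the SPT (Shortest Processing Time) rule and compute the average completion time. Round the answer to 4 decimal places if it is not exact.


Sort jobs by processing time (SPT order): [4, 13, 16, 18, 18, 18]
Compute completion times sequentially:
  Job 1: processing = 4, completes at 4
  Job 2: processing = 13, completes at 17
  Job 3: processing = 16, completes at 33
  Job 4: processing = 18, completes at 51
  Job 5: processing = 18, completes at 69
  Job 6: processing = 18, completes at 87
Sum of completion times = 261
Average completion time = 261/6 = 43.5

43.5


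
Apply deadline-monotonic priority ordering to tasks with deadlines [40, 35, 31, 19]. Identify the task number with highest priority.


Sort tasks by relative deadline (ascending):
  Task 4: deadline = 19
  Task 3: deadline = 31
  Task 2: deadline = 35
  Task 1: deadline = 40
Priority order (highest first): [4, 3, 2, 1]
Highest priority task = 4

4


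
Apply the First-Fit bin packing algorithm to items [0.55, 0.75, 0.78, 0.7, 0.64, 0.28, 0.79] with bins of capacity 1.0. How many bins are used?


Place items sequentially using First-Fit:
  Item 0.55 -> new Bin 1
  Item 0.75 -> new Bin 2
  Item 0.78 -> new Bin 3
  Item 0.7 -> new Bin 4
  Item 0.64 -> new Bin 5
  Item 0.28 -> Bin 1 (now 0.83)
  Item 0.79 -> new Bin 6
Total bins used = 6

6


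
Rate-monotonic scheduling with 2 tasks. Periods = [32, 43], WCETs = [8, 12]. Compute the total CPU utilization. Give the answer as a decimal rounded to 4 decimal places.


Compute individual utilizations (exact fractions):
  Task 1: C/T = 8/32 = 1/4 (approx. 0.25)
  Task 2: C/T = 12/43 (approx. 0.2791)
Total utilization U = 1/4 + 12/43 = 91/172
Rounded to 4 decimal places: U = 0.5291
RM (Liu & Layland) bound for 2 tasks = 0.828427; compare with U = 91/172 (approx. 0.529070)
U <= bound, so schedulable by RM sufficient condition.

0.5291


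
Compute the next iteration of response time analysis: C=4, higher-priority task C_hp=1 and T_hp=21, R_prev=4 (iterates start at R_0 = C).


R_next = C + ceil(R_prev / T_hp) * C_hp
ceil(4 / 21) = ceil(0.1905) = 1
Interference = 1 * 1 = 1
R_next = 4 + 1 = 5

5


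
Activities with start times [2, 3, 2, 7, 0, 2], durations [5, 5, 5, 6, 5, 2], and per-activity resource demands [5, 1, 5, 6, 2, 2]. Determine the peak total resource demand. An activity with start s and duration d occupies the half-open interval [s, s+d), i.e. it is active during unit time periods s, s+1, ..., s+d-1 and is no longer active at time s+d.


Each activity i is active on [start_i, start_i + duration_i).
Compute total resource usage per time slot:
  t=0: active resources = [2], total = 2
  t=1: active resources = [2], total = 2
  t=2: active resources = [5, 5, 2, 2], total = 14
  t=3: active resources = [5, 1, 5, 2, 2], total = 15
  t=4: active resources = [5, 1, 5, 2], total = 13
  t=5: active resources = [5, 1, 5], total = 11
  t=6: active resources = [5, 1, 5], total = 11
  t=7: active resources = [1, 6], total = 7
  t=8: active resources = [6], total = 6
  t=9: active resources = [6], total = 6
  t=10: active resources = [6], total = 6
  t=11: active resources = [6], total = 6
  t=12: active resources = [6], total = 6
Peak resource demand = 15

15


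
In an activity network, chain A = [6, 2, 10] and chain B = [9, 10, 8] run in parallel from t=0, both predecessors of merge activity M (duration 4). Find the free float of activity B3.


ES(B3) = sum of predecessors on chain B = 19
EF(B3) = ES + duration = 19 + 8 = 27
Successor of B3 is M. ES(M) = max(sum(A), sum(B)) = max(18, 27) = 27
Free float = ES(successor) - EF(current) = 27 - 27 = 0

0


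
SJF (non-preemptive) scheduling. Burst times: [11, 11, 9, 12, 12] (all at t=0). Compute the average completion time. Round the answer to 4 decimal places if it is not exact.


SJF order (ascending): [9, 11, 11, 12, 12]
Completion times:
  Job 1: burst=9, C=9
  Job 2: burst=11, C=20
  Job 3: burst=11, C=31
  Job 4: burst=12, C=43
  Job 5: burst=12, C=55
Average completion = 158/5 = 31.6

31.6


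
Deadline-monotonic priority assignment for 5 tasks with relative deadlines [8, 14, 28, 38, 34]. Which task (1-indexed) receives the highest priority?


Sort tasks by relative deadline (ascending):
  Task 1: deadline = 8
  Task 2: deadline = 14
  Task 3: deadline = 28
  Task 5: deadline = 34
  Task 4: deadline = 38
Priority order (highest first): [1, 2, 3, 5, 4]
Highest priority task = 1

1


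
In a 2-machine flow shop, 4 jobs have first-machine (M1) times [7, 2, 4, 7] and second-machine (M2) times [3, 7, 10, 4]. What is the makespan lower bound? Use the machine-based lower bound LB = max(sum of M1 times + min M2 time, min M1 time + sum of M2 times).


LB1 = sum(M1 times) + min(M2 times) = 20 + 3 = 23
LB2 = min(M1 times) + sum(M2 times) = 2 + 24 = 26
Lower bound = max(LB1, LB2) = max(23, 26) = 26

26


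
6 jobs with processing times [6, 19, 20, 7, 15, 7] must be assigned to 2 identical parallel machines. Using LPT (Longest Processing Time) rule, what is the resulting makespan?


Sort jobs in decreasing order (LPT): [20, 19, 15, 7, 7, 6]
Assign each job to the least loaded machine:
  Machine 1: jobs [20, 7, 7, 6], load = 40
  Machine 2: jobs [19, 15], load = 34
Makespan = max load = 40

40


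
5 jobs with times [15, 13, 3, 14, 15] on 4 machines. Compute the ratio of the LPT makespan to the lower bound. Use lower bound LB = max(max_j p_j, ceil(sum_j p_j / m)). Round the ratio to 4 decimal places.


LPT order: [15, 15, 14, 13, 3]
Machine loads after assignment: [15, 15, 14, 16]
LPT makespan = 16
Lower bound = max(max_job, ceil(total/4)) = max(15, 15) = 15
Ratio = 16 / 15 = 1.0667

1.0667


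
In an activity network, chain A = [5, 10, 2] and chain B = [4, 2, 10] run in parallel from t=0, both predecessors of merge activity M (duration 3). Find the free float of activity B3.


ES(B3) = sum of predecessors on chain B = 6
EF(B3) = ES + duration = 6 + 10 = 16
Successor of B3 is M. ES(M) = max(sum(A), sum(B)) = max(17, 16) = 17
Free float = ES(successor) - EF(current) = 17 - 16 = 1

1


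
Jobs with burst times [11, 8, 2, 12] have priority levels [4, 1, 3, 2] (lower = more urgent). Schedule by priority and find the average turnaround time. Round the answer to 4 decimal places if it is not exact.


Sort by priority (ascending = highest first):
Order: [(1, 8), (2, 12), (3, 2), (4, 11)]
Completion times:
  Priority 1, burst=8, C=8
  Priority 2, burst=12, C=20
  Priority 3, burst=2, C=22
  Priority 4, burst=11, C=33
Average turnaround = 83/4 = 20.75

20.75


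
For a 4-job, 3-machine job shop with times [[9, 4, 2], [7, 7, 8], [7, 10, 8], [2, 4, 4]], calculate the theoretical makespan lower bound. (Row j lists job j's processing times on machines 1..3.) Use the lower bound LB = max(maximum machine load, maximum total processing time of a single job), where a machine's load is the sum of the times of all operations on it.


Machine loads:
  Machine 1: 9 + 7 + 7 + 2 = 25
  Machine 2: 4 + 7 + 10 + 4 = 25
  Machine 3: 2 + 8 + 8 + 4 = 22
Max machine load = 25
Job totals:
  Job 1: 15
  Job 2: 22
  Job 3: 25
  Job 4: 10
Max job total = 25
Lower bound = max(25, 25) = 25

25


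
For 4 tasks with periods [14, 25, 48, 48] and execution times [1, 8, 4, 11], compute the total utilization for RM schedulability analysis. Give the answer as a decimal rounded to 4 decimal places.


Compute individual utilizations (exact fractions):
  Task 1: C/T = 1/14 (approx. 0.0714)
  Task 2: C/T = 8/25 (approx. 0.32)
  Task 3: C/T = 4/48 = 1/12 (approx. 0.0833)
  Task 4: C/T = 11/48 (approx. 0.2292)
Total utilization U = 1/14 + 8/25 + 1/12 + 11/48 = 1971/2800
Rounded to 4 decimal places: U = 0.7039
RM (Liu & Layland) bound for 4 tasks = 0.756828; compare with U = 1971/2800 (approx. 0.703929)
U <= bound, so schedulable by RM sufficient condition.

0.7039


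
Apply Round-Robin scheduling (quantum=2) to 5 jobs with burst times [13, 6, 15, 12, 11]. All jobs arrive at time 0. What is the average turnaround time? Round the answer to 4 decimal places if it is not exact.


Time quantum = 2
Execution trace:
  J1 runs 2 units, time = 2
  J2 runs 2 units, time = 4
  J3 runs 2 units, time = 6
  J4 runs 2 units, time = 8
  J5 runs 2 units, time = 10
  J1 runs 2 units, time = 12
  J2 runs 2 units, time = 14
  J3 runs 2 units, time = 16
  J4 runs 2 units, time = 18
  J5 runs 2 units, time = 20
  J1 runs 2 units, time = 22
  J2 runs 2 units, time = 24
  J3 runs 2 units, time = 26
  J4 runs 2 units, time = 28
  J5 runs 2 units, time = 30
  J1 runs 2 units, time = 32
  J3 runs 2 units, time = 34
  J4 runs 2 units, time = 36
  J5 runs 2 units, time = 38
  J1 runs 2 units, time = 40
  J3 runs 2 units, time = 42
  J4 runs 2 units, time = 44
  J5 runs 2 units, time = 46
  J1 runs 2 units, time = 48
  J3 runs 2 units, time = 50
  J4 runs 2 units, time = 52
  J5 runs 1 units, time = 53
  J1 runs 1 units, time = 54
  J3 runs 2 units, time = 56
  J3 runs 1 units, time = 57
Finish times: [54, 24, 57, 52, 53]
Average turnaround = 240/5 = 48.0

48.0


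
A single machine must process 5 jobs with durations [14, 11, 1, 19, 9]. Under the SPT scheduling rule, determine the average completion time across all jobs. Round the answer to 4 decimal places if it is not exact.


Sort jobs by processing time (SPT order): [1, 9, 11, 14, 19]
Compute completion times sequentially:
  Job 1: processing = 1, completes at 1
  Job 2: processing = 9, completes at 10
  Job 3: processing = 11, completes at 21
  Job 4: processing = 14, completes at 35
  Job 5: processing = 19, completes at 54
Sum of completion times = 121
Average completion time = 121/5 = 24.2

24.2


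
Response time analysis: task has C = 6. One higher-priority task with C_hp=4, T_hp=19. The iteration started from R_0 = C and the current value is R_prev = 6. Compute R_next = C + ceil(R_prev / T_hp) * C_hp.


R_next = C + ceil(R_prev / T_hp) * C_hp
ceil(6 / 19) = ceil(0.3158) = 1
Interference = 1 * 4 = 4
R_next = 6 + 4 = 10

10


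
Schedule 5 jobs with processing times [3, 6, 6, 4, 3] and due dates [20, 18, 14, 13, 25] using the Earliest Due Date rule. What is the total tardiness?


Sort by due date (EDD order): [(4, 13), (6, 14), (6, 18), (3, 20), (3, 25)]
Compute completion times and tardiness:
  Job 1: p=4, d=13, C=4, tardiness=max(0,4-13)=0
  Job 2: p=6, d=14, C=10, tardiness=max(0,10-14)=0
  Job 3: p=6, d=18, C=16, tardiness=max(0,16-18)=0
  Job 4: p=3, d=20, C=19, tardiness=max(0,19-20)=0
  Job 5: p=3, d=25, C=22, tardiness=max(0,22-25)=0
Total tardiness = 0

0


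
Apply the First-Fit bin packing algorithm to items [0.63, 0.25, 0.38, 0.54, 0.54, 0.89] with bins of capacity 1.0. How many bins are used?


Place items sequentially using First-Fit:
  Item 0.63 -> new Bin 1
  Item 0.25 -> Bin 1 (now 0.88)
  Item 0.38 -> new Bin 2
  Item 0.54 -> Bin 2 (now 0.92)
  Item 0.54 -> new Bin 3
  Item 0.89 -> new Bin 4
Total bins used = 4

4


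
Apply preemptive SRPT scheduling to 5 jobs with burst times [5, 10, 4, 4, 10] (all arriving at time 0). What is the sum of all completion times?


Since all jobs arrive at t=0, SRPT equals SPT ordering.
SPT order: [4, 4, 5, 10, 10]
Completion times:
  Job 1: p=4, C=4
  Job 2: p=4, C=8
  Job 3: p=5, C=13
  Job 4: p=10, C=23
  Job 5: p=10, C=33
Total completion time = 4 + 8 + 13 + 23 + 33 = 81

81


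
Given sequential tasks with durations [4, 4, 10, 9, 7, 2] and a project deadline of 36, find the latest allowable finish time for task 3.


LF(activity 3) = deadline - sum of successor durations
Successors: activities 4 through 6 with durations [9, 7, 2]
Sum of successor durations = 18
LF = 36 - 18 = 18

18


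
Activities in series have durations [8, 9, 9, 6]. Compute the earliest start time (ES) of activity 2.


Activity 2 starts after activities 1 through 1 complete.
Predecessor durations: [8]
ES = 8 = 8

8


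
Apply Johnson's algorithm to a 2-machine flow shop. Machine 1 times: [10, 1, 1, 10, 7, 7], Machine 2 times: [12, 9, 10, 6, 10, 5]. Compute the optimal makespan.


Apply Johnson's rule:
  Group 1 (a <= b): [(2, 1, 9), (3, 1, 10), (5, 7, 10), (1, 10, 12)]
  Group 2 (a > b): [(4, 10, 6), (6, 7, 5)]
Optimal job order: [2, 3, 5, 1, 4, 6]
Schedule:
  Job 2: M1 done at 1, M2 done at 10
  Job 3: M1 done at 2, M2 done at 20
  Job 5: M1 done at 9, M2 done at 30
  Job 1: M1 done at 19, M2 done at 42
  Job 4: M1 done at 29, M2 done at 48
  Job 6: M1 done at 36, M2 done at 53
Makespan = 53

53


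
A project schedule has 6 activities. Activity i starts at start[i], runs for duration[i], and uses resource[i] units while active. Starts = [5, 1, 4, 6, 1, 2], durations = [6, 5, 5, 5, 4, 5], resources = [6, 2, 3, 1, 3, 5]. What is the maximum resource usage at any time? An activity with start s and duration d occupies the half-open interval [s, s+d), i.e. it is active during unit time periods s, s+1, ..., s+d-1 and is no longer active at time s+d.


Each activity i is active on [start_i, start_i + duration_i).
Compute total resource usage per time slot:
  t=0: active resources = [], total = 0
  t=1: active resources = [2, 3], total = 5
  t=2: active resources = [2, 3, 5], total = 10
  t=3: active resources = [2, 3, 5], total = 10
  t=4: active resources = [2, 3, 3, 5], total = 13
  t=5: active resources = [6, 2, 3, 5], total = 16
  t=6: active resources = [6, 3, 1, 5], total = 15
  t=7: active resources = [6, 3, 1], total = 10
  t=8: active resources = [6, 3, 1], total = 10
  t=9: active resources = [6, 1], total = 7
  t=10: active resources = [6, 1], total = 7
Peak resource demand = 16

16


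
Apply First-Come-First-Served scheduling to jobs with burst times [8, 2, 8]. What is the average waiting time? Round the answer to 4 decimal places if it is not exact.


FCFS order (as given): [8, 2, 8]
Waiting times:
  Job 1: wait = 0
  Job 2: wait = 8
  Job 3: wait = 10
Sum of waiting times = 18
Average waiting time = 18/3 = 6.0

6.0


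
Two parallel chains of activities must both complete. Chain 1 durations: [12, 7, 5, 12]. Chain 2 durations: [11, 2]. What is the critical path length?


Path A total = 12 + 7 + 5 + 12 = 36
Path B total = 11 + 2 = 13
Critical path = longest path = max(36, 13) = 36

36


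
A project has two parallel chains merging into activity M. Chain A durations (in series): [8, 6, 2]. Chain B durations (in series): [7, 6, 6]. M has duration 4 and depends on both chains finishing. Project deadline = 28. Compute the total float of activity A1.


Forward pass: ES(A1) = sum of predecessors on chain A = 0
EF = ES + duration = 0 + 8 = 8
Backward pass: LF(M) = deadline = 28; LS(M) = 28 - 4 = 24
LF(A1) = LS(M) - sum(successors on chain A) = 24 - 8 = 16
LS = LF - duration = 16 - 8 = 8
Total float = LS - ES = 8 - 0 = 8

8


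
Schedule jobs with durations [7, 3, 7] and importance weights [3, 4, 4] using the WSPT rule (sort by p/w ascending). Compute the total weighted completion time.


Compute p/w ratios and sort ascending (WSPT): [(3, 4), (7, 4), (7, 3)]
Compute weighted completion times:
  Job (p=3,w=4): C=3, w*C=4*3=12
  Job (p=7,w=4): C=10, w*C=4*10=40
  Job (p=7,w=3): C=17, w*C=3*17=51
Total weighted completion time = 103

103


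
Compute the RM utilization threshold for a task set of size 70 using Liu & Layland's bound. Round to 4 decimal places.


Compute 2^(1/70) = 1.0099512906
Subtract 1: 1.0099512906 - 1 = 0.0099512906
Multiply by n: 70 * 0.0099512906 = 0.6965903420
Round to 4 dp: 0.6966

0.6966


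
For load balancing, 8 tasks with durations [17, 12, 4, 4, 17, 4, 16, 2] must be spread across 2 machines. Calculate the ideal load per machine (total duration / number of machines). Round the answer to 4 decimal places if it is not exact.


Total processing time = 17 + 12 + 4 + 4 + 17 + 4 + 16 + 2 = 76
Number of machines = 2
Ideal balanced load = 76 / 2 = 38.0

38.0


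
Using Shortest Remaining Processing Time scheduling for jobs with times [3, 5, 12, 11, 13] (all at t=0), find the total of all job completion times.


Since all jobs arrive at t=0, SRPT equals SPT ordering.
SPT order: [3, 5, 11, 12, 13]
Completion times:
  Job 1: p=3, C=3
  Job 2: p=5, C=8
  Job 3: p=11, C=19
  Job 4: p=12, C=31
  Job 5: p=13, C=44
Total completion time = 3 + 8 + 19 + 31 + 44 = 105

105
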